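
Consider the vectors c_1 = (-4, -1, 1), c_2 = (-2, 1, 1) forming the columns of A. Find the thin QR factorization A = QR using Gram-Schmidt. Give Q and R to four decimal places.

c_1 = (-4, -1, 1); ‖c_1‖ = 4.2426, so e_1 = (-0.9428, -0.2357, 0.2357).
e_1·c_2 = (-0.9428)·(-2) + (-0.2357)·1 + 0.2357·1 = 1.8856.
u_2 = c_2 − 1.8856·e_1 = (-0.2222, 1.4444, 0.5556).
‖u_2‖ = 1.5635, so e_2 = (-0.1421, 0.9239, 0.3553).

Q = [[-0.9428, -0.1421], [-0.2357, 0.9239], [0.2357, 0.3553]], R = [[4.2426, 1.8856], [0.0000, 1.5635]]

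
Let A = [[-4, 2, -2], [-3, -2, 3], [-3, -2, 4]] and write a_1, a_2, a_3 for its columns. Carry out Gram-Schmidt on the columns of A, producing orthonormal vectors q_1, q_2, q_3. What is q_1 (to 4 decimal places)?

a_1 = (-4, -3, -3); ‖a_1‖ = 5.8310, so q_1 = (-0.6860, -0.5145, -0.5145).

q_1 = (-0.6860, -0.5145, -0.5145)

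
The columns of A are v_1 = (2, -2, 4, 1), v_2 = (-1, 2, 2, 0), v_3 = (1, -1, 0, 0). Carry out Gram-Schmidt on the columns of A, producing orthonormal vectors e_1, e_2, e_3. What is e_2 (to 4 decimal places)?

v_1 = (2, -2, 4, 1); ‖v_1‖ = 5.0000, so e_1 = (0.4000, -0.4000, 0.8000, 0.2000).
e_1·v_2 = 0.4000·(-1) + (-0.4000)·2 + 0.8000·2 + 0.2000·0 = 0.4000.
u_2 = v_2 − 0.4000·e_1 = (-1.1600, 2.1600, 1.6800, -0.0800).
‖u_2‖ = 2.9732, so e_2 = (-0.3902, 0.7265, 0.5650, -0.0269).

e_2 = (-0.3902, 0.7265, 0.5650, -0.0269)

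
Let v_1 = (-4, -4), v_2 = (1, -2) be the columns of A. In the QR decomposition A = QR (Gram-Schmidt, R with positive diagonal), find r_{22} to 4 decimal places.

v_1 = (-4, -4); ‖v_1‖ = 5.6569, so q_1 = (-0.7071, -0.7071).
q_1·v_2 = (-0.7071)·1 + (-0.7071)·(-2) = 0.7071.
u_2 = v_2 − 0.7071·q_1 = (1.5000, -1.5000).
r_{22} = ‖u_2‖ = 2.1213.

r_{22} = 2.1213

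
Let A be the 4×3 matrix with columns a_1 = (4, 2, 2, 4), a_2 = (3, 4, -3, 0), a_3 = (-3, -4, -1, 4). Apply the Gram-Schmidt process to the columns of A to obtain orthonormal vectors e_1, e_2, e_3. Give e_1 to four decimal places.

a_1 = (4, 2, 2, 4); ‖a_1‖ = 6.3246, so e_1 = (0.6325, 0.3162, 0.3162, 0.6325).

e_1 = (0.6325, 0.3162, 0.3162, 0.6325)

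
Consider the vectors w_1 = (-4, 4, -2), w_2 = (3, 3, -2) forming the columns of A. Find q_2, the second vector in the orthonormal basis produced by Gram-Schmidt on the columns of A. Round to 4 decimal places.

q_2 = (0.7419, 0.5504, -0.3829)

q_1 = w_1/‖w_1‖ = (-4, 4, -2)/6.0000 = (-0.6667, 0.6667, -0.3333).
r_{12} = q_1·w_2 = 0.6667.
u_2 = w_2 − 0.6667·q_1 = (3.4444, 2.5556, -1.7778).
‖u_2‖ = 4.6428, so q_2 = (0.7419, 0.5504, -0.3829).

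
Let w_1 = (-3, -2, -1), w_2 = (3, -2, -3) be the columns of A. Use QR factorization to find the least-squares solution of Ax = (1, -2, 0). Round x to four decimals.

x = (0.1184, 0.3289)

w_1 = (-3, -2, -1); ‖w_1‖ = 3.7417, so e_1 = (-0.8018, -0.5345, -0.2673).
e_1·w_2 = (-0.8018)·3 + (-0.5345)·(-2) + (-0.2673)·(-3) = -0.5345.
u_2 = w_2 + 0.5345·e_1 = (2.5714, -2.2857, -3.1429).
‖u_2‖ = 4.6599, so e_2 = (0.5518, -0.4905, -0.6745).
Qᵀb = (0.2673, 1.5328).
Back-substitute: x_2 = 1.5328/4.6599 = 0.3289.
x_1 = (0.2673 + 0.5345·0.3289)/3.7417 = 0.1184.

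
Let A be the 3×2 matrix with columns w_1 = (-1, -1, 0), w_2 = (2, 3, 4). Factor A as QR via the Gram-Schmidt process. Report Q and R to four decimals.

Q = [[-0.7071, -0.1231], [-0.7071, 0.1231], [0.0000, 0.9847]], R = [[1.4142, -3.5355], [0.0000, 4.0620]]

e_1 = w_1/‖w_1‖ = (-1, -1, 0)/1.4142 = (-0.7071, -0.7071, 0.0000).
r_{12} = e_1·w_2 = -3.5355.
u_2 = w_2 + 3.5355·e_1 = (-0.5000, 0.5000, 4.0000).
‖u_2‖ = 4.0620, so e_2 = (-0.1231, 0.1231, 0.9847).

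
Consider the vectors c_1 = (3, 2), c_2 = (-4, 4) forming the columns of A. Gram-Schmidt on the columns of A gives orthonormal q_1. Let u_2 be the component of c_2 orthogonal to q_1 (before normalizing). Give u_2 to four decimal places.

q_1 = c_1/‖c_1‖ = (3, 2)/3.6056 = (0.8321, 0.5547).
r_{12} = q_1·c_2 = -1.1094.
u_2 = c_2 + 1.1094·q_1 = (-3.0769, 4.6154).

u_2 = (-3.0769, 4.6154)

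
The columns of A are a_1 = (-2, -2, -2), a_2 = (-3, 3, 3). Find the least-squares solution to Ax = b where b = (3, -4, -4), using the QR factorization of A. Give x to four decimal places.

x = (0.2500, -1.1667)

a_1 = (-2, -2, -2); ‖a_1‖ = 3.4641, so e_1 = (-0.5774, -0.5774, -0.5774).
e_1·a_2 = (-0.5774)·(-3) + (-0.5774)·3 + (-0.5774)·3 = -1.7321.
u_2 = a_2 + 1.7321·e_1 = (-4.0000, 2.0000, 2.0000).
‖u_2‖ = 4.8990, so e_2 = (-0.8165, 0.4082, 0.4082).
Qᵀb = (2.8868, -5.7155).
Back-substitute: x_2 = -5.7155/4.8990 = -1.1667.
x_1 = (2.8868 + 1.7321·(-1.1667))/3.4641 = 0.2500.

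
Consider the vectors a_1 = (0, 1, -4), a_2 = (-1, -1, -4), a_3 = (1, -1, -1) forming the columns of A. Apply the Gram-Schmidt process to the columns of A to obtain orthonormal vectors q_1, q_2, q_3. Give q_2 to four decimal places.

q_2 = (-0.4581, -0.8623, -0.2156)

q_1 = a_1/‖a_1‖ = (0, 1, -4)/4.1231 = (0.0000, 0.2425, -0.9701).
r_{12} = q_1·a_2 = 3.6380.
u_2 = a_2 − 3.6380·q_1 = (-1.0000, -1.8824, -0.4706).
‖u_2‖ = 2.1828, so q_2 = (-0.4581, -0.8623, -0.2156).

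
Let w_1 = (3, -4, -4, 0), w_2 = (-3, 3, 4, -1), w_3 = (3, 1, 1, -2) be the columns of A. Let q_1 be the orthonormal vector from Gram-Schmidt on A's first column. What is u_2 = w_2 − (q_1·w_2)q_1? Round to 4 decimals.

u_2 = (-0.2927, -0.6098, 0.3902, -1.0000)

w_1 = (3, -4, -4, 0); ‖w_1‖ = 6.4031, so q_1 = (0.4685, -0.6247, -0.6247, 0.0000).
q_1·w_2 = 0.4685·(-3) + (-0.6247)·3 + (-0.6247)·4 + 0.0000·(-1) = -5.7784.
u_2 = w_2 + 5.7784·q_1 = (-0.2927, -0.6098, 0.3902, -1.0000).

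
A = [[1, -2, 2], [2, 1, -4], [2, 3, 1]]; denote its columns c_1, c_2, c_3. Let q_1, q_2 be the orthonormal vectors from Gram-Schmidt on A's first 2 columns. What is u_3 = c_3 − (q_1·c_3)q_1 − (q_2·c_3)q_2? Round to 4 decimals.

c_1 = (1, 2, 2); ‖c_1‖ = 3.0000, so q_1 = (0.3333, 0.6667, 0.6667).
q_1·c_2 = 0.3333·(-2) + 0.6667·1 + 0.6667·3 = 2.0000.
u_2 = c_2 − 2.0000·q_1 = (-2.6667, -0.3333, 1.6667).
‖u_2‖ = 3.1623, so q_2 = (-0.8433, -0.1054, 0.5270).
q_1·c_3 = 0.3333·2 + 0.6667·(-4) + 0.6667·1 = -1.3333; q_2·c_3 = (-0.8433)·2 + (-0.1054)·(-4) + 0.5270·1 = -0.7379.
u_3 = c_3 + 1.3333·q_1 + 0.7379·q_2 = (1.8222, -3.1889, 2.2778).

u_3 = (1.8222, -3.1889, 2.2778)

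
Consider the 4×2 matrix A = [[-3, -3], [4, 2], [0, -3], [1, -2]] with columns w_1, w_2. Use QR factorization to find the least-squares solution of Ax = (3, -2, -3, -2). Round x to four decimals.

e_1 = w_1/‖w_1‖ = (-3, 4, 0, 1)/5.0990 = (-0.5883, 0.7845, 0.0000, 0.1961).
r_{12} = e_1·w_2 = 2.9417.
u_2 = w_2 − 2.9417·e_1 = (-1.2692, -0.3077, -3.0000, -2.5769).
‖u_2‖ = 4.1649, so e_2 = (-0.3047, -0.0739, -0.7203, -0.6187).
Qᵀb = (-3.7262, 2.6319).
Back-substitute: x_2 = 2.6319/4.1649 = 0.6319.
x_1 = (-3.7262 − 2.9417·0.6319)/5.0990 = -1.0953.

x = (-1.0953, 0.6319)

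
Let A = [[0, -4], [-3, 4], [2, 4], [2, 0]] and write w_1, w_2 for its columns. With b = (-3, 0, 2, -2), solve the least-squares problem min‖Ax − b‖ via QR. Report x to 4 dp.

e_1 = w_1/‖w_1‖ = (0, -3, 2, 2)/4.1231 = (0.0000, -0.7276, 0.4851, 0.4851).
r_{12} = e_1·w_2 = -0.9701.
u_2 = w_2 + 0.9701·e_1 = (-4.0000, 3.2941, 4.4706, 0.4706).
‖u_2‖ = 6.8599, so e_2 = (-0.5831, 0.4802, 0.6517, 0.0686).
Qᵀb = (0.0000, 2.9155).
Back-substitute: x_2 = 2.9155/6.8599 = 0.4250.
x_1 = (0.0000 + 0.9701·0.4250)/4.1231 = 0.1000.

x = (0.1000, 0.4250)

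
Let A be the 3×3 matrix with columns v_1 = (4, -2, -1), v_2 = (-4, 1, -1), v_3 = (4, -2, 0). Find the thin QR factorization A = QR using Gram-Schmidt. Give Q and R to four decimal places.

v_1 = (4, -2, -1); ‖v_1‖ = 4.5826, so q_1 = (0.8729, -0.4364, -0.2182).
q_1·v_2 = 0.8729·(-4) + (-0.4364)·1 + (-0.2182)·(-1) = -3.7097.
u_2 = v_2 + 3.7097·q_1 = (-0.7619, -0.6190, -1.8095).
‖u_2‖ = 2.0587, so q_2 = (-0.3701, -0.3007, -0.8790).
q_1·v_3 = 0.8729·4 + (-0.4364)·(-2) + (-0.2182)·0 = 4.3644; q_2·v_3 = (-0.3701)·4 + (-0.3007)·(-2) + (-0.8790)·0 = -0.8790.
u_3 = v_3 − 4.3644·q_1 + 0.8790·q_2 = (-0.1348, -0.3596, 0.1798).
‖u_3‖ = 0.4240, so q_3 = (-0.3180, -0.8480, 0.4240).

Q = [[0.8729, -0.3701, -0.3180], [-0.4364, -0.3007, -0.8480], [-0.2182, -0.8790, 0.4240]], R = [[4.5826, -3.7097, 4.3644], [0.0000, 2.0587, -0.8790], [0.0000, 0.0000, 0.4240]]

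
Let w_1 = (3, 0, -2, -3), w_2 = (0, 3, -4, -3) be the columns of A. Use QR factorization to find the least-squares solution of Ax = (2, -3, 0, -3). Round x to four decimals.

w_1 = (3, 0, -2, -3); ‖w_1‖ = 4.6904, so q_1 = (0.6396, 0.0000, -0.4264, -0.6396).
q_1·w_2 = 0.6396·0 + 0.0000·3 + (-0.4264)·(-4) + (-0.6396)·(-3) = 3.6244.
u_2 = w_2 − 3.6244·q_1 = (-2.3182, 3.0000, -2.4545, -0.6818).
‖u_2‖ = 4.5677, so q_2 = (-0.5075, 0.6568, -0.5374, -0.1493).
Qᵀb = (3.1980, -2.5376).
Back-substitute: x_2 = -2.5376/4.5677 = -0.5556.
x_1 = (3.1980 − 3.6244·(-0.5556))/4.6904 = 1.1111.

x = (1.1111, -0.5556)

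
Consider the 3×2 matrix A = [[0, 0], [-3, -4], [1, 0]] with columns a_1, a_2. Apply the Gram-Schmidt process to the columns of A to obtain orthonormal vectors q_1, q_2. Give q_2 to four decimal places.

q_2 = (0.0000, -0.3162, -0.9487)

a_1 = (0, -3, 1); ‖a_1‖ = 3.1623, so q_1 = (0.0000, -0.9487, 0.3162).
q_1·a_2 = 0.0000·0 + (-0.9487)·(-4) + 0.3162·0 = 3.7947.
u_2 = a_2 − 3.7947·q_1 = (0.0000, -0.4000, -1.2000).
‖u_2‖ = 1.2649, so q_2 = (0.0000, -0.3162, -0.9487).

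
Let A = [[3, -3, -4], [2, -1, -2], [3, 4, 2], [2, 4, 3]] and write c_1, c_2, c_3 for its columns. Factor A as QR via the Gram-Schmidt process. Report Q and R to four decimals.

q_1 = c_1/‖c_1‖ = (3, 2, 3, 2)/5.0990 = (0.5883, 0.3922, 0.5883, 0.3922).
r_{12} = q_1·c_2 = 1.7650.
u_2 = c_2 − 1.7650·q_1 = (-4.0385, -1.6923, 2.9615, 3.3077).
‖u_2‖ = 6.2358, so q_2 = (-0.6476, -0.2714, 0.4749, 0.5304).
r_{13} = q_1·c_3 = -0.7845; r_{23} = q_2·c_3 = 5.6745.
u_3 = c_3 + 0.7845·q_1 − 5.6745·q_2 = (0.1365, -0.1523, -0.2334, 0.2977).
‖u_3‖ = 0.4301, so q_3 = (0.3174, -0.3542, -0.5428, 0.6923).

Q = [[0.5883, -0.6476, 0.3174], [0.3922, -0.2714, -0.3542], [0.5883, 0.4749, -0.5428], [0.3922, 0.5304, 0.6923]], R = [[5.0990, 1.7650, -0.7845], [0.0000, 6.2358, 5.6745], [0.0000, 0.0000, 0.4301]]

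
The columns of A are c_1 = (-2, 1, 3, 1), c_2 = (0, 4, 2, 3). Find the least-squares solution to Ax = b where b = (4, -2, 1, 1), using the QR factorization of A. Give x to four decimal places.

x = (-0.5075, 0.1241)

e_1 = c_1/‖c_1‖ = (-2, 1, 3, 1)/3.8730 = (-0.5164, 0.2582, 0.7746, 0.2582).
r_{12} = e_1·c_2 = 3.3566.
u_2 = c_2 − 3.3566·e_1 = (1.7333, 3.1333, -0.6000, 2.1333).
‖u_2‖ = 4.2111, so e_2 = (0.4116, 0.7441, -0.1425, 0.5066).
Qᵀb = (-1.5492, 0.5224).
Back-substitute: x_2 = 0.5224/4.2111 = 0.1241.
x_1 = (-1.5492 − 3.3566·0.1241)/3.8730 = -0.5075.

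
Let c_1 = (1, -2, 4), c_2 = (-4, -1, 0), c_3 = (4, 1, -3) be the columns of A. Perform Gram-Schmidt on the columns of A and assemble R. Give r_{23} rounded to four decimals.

c_1 = (1, -2, 4); ‖c_1‖ = 4.5826, so e_1 = (0.2182, -0.4364, 0.8729).
e_1·c_2 = 0.2182·(-4) + (-0.4364)·(-1) + 0.8729·0 = -0.4364.
u_2 = c_2 + 0.4364·e_1 = (-3.9048, -1.1905, 0.3810).
‖u_2‖ = 4.0999, so e_2 = (-0.9524, -0.2904, 0.0929).
r_{23} = e_2·c_3 = -4.3787.

r_{23} = -4.3787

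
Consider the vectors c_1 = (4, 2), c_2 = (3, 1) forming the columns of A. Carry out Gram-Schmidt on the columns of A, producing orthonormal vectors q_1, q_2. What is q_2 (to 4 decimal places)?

q_2 = (0.4472, -0.8944)

c_1 = (4, 2); ‖c_1‖ = 4.4721, so q_1 = (0.8944, 0.4472).
q_1·c_2 = 0.8944·3 + 0.4472·1 = 3.1305.
u_2 = c_2 − 3.1305·q_1 = (0.2000, -0.4000).
‖u_2‖ = 0.4472, so q_2 = (0.4472, -0.8944).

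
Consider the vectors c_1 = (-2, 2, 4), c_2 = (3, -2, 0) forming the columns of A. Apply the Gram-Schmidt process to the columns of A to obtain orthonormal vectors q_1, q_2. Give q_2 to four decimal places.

q_2 = (0.7290, -0.3925, 0.5608)

q_1 = c_1/‖c_1‖ = (-2, 2, 4)/4.8990 = (-0.4082, 0.4082, 0.8165).
r_{12} = q_1·c_2 = -2.0412.
u_2 = c_2 + 2.0412·q_1 = (2.1667, -1.1667, 1.6667).
‖u_2‖ = 2.9721, so q_2 = (0.7290, -0.3925, 0.5608).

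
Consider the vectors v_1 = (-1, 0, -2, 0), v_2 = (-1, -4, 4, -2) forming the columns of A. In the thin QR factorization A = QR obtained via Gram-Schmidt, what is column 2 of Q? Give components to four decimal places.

v_1 = (-1, 0, -2, 0); ‖v_1‖ = 2.2361, so q_1 = (-0.4472, 0.0000, -0.8944, 0.0000).
q_1·v_2 = (-0.4472)·(-1) + 0.0000·(-4) + (-0.8944)·4 + 0.0000·(-2) = -3.1305.
u_2 = v_2 + 3.1305·q_1 = (-2.4000, -4.0000, 1.2000, -2.0000).
‖u_2‖ = 5.2154, so q_2 = (-0.4602, -0.7670, 0.2301, -0.3835).

q_2 = (-0.4602, -0.7670, 0.2301, -0.3835)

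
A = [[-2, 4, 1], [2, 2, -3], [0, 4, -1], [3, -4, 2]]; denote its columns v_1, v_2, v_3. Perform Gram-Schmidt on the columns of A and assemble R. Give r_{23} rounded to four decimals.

r_{23} = -2.6131

v_1 = (-2, 2, 0, 3); ‖v_1‖ = 4.1231, so e_1 = (-0.4851, 0.4851, 0.0000, 0.7276).
e_1·v_2 = (-0.4851)·4 + 0.4851·2 + 0.0000·4 + 0.7276·(-4) = -3.8806.
u_2 = v_2 + 3.8806·e_1 = (2.1176, 3.8824, 4.0000, -1.1765).
‖u_2‖ = 6.0779, so e_2 = (0.3484, 0.6388, 0.6581, -0.1936).
r_{23} = e_2·v_3 = -2.6131.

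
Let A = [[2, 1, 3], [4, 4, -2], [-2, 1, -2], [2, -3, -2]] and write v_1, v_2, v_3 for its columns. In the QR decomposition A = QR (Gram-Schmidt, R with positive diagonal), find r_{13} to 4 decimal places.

q_1 = v_1/‖v_1‖ = (2, 4, -2, 2)/5.2915 = (0.3780, 0.7559, -0.3780, 0.3780).
r_{13} = q_1·v_3 = -0.3780.

r_{13} = -0.3780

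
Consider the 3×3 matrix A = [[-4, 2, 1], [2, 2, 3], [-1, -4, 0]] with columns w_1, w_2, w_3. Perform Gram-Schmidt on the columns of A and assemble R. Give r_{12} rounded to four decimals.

r_{12} = 0.0000

w_1 = (-4, 2, -1); ‖w_1‖ = 4.5826, so q_1 = (-0.8729, 0.4364, -0.2182).
r_{12} = q_1·w_2 = 0.0000.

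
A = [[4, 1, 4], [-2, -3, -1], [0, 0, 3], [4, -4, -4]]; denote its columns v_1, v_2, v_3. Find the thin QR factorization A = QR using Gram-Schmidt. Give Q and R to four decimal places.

v_1 = (4, -2, 0, 4); ‖v_1‖ = 6.0000, so e_1 = (0.6667, -0.3333, 0.0000, 0.6667).
e_1·v_2 = 0.6667·1 + (-0.3333)·(-3) + 0.0000·0 + 0.6667·(-4) = -1.0000.
u_2 = v_2 + 1.0000·e_1 = (1.6667, -3.3333, 0.0000, -3.3333).
‖u_2‖ = 5.0000, so e_2 = (0.3333, -0.6667, 0.0000, -0.6667).
e_1·v_3 = 0.6667·4 + (-0.3333)·(-1) + 0.0000·3 + 0.6667·(-4) = 0.3333; e_2·v_3 = 0.3333·4 + (-0.6667)·(-1) + 0.0000·3 + (-0.6667)·(-4) = 4.6667.
u_3 = v_3 − 0.3333·e_1 − 4.6667·e_2 = (2.2222, 2.2222, 3.0000, -1.1111).
‖u_3‖ = 4.4845, so e_3 = (0.4955, 0.4955, 0.6690, -0.2478).

Q = [[0.6667, 0.3333, 0.4955], [-0.3333, -0.6667, 0.4955], [0.0000, 0.0000, 0.6690], [0.6667, -0.6667, -0.2478]], R = [[6.0000, -1.0000, 0.3333], [0.0000, 5.0000, 4.6667], [0.0000, 0.0000, 4.4845]]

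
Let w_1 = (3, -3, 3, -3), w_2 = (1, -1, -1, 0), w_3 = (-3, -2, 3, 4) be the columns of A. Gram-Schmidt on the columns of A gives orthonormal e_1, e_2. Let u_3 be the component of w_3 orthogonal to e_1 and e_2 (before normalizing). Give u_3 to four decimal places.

w_1 = (3, -3, 3, -3); ‖w_1‖ = 6.0000, so e_1 = (0.5000, -0.5000, 0.5000, -0.5000).
e_1·w_2 = 0.5000·1 + (-0.5000)·(-1) + 0.5000·(-1) + (-0.5000)·0 = 0.5000.
u_2 = w_2 − 0.5000·e_1 = (0.7500, -0.7500, -1.2500, 0.2500).
‖u_2‖ = 1.6583, so e_2 = (0.4523, -0.4523, -0.7538, 0.1508).
e_1·w_3 = 0.5000·(-3) + (-0.5000)·(-2) + 0.5000·3 + (-0.5000)·4 = -1.0000; e_2·w_3 = 0.4523·(-3) + (-0.4523)·(-2) + (-0.7538)·3 + 0.1508·4 = -2.1106.
u_3 = w_3 + 1.0000·e_1 + 2.1106·e_2 = (-1.5455, -3.4545, 1.9091, 3.8182).

u_3 = (-1.5455, -3.4545, 1.9091, 3.8182)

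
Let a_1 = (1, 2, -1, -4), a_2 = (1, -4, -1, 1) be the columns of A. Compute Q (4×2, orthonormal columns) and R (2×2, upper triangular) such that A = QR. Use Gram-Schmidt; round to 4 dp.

a_1 = (1, 2, -1, -4); ‖a_1‖ = 4.6904, so q_1 = (0.2132, 0.4264, -0.2132, -0.8528).
q_1·a_2 = 0.2132·1 + 0.4264·(-4) + (-0.2132)·(-1) + (-0.8528)·1 = -2.1320.
u_2 = a_2 + 2.1320·q_1 = (1.4545, -3.0909, -1.4545, -0.8182).
‖u_2‖ = 3.8019, so q_2 = (0.3826, -0.8130, -0.3826, -0.2152).

Q = [[0.2132, 0.3826], [0.4264, -0.8130], [-0.2132, -0.3826], [-0.8528, -0.2152]], R = [[4.6904, -2.1320], [0.0000, 3.8019]]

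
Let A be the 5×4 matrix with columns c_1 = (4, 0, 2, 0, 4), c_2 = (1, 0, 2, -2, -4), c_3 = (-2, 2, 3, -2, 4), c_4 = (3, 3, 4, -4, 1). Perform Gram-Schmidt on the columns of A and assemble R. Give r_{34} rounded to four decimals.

r_{34} = 3.4293

c_1 = (4, 0, 2, 0, 4); ‖c_1‖ = 6.0000, so q_1 = (0.6667, 0.0000, 0.3333, 0.0000, 0.6667).
q_1·c_2 = 0.6667·1 + 0.0000·0 + 0.3333·2 + 0.0000·(-2) + 0.6667·(-4) = -1.3333.
u_2 = c_2 + 1.3333·q_1 = (1.8889, 0.0000, 2.4444, -2.0000, -3.1111).
‖u_2‖ = 4.8189, so q_2 = (0.3920, 0.0000, 0.5073, -0.4150, -0.6456).
q_1·c_3 = 0.6667·(-2) + 0.0000·2 + 0.3333·3 + 0.0000·(-2) + 0.6667·4 = 2.3333; q_2·c_3 = 0.3920·(-2) + 0.0000·2 + 0.5073·3 + (-0.4150)·(-2) + (-0.6456)·4 = -1.0145.
u_3 = c_3 − 2.3333·q_1 + 1.0145·q_2 = (-3.1579, 2.0000, 2.7368, -2.4211, 1.7895).
‖u_3‖ = 5.5251, so q_3 = (-0.5716, 0.3620, 0.4954, -0.4382, 0.3239).
r_{34} = q_3·c_4 = 3.4293.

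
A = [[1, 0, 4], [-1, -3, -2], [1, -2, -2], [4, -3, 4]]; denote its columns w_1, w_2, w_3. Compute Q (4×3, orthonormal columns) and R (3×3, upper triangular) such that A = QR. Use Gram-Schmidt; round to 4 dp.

Q = [[0.2294, 0.1464, 0.7169], [-0.2294, -0.9052, 0.3445], [0.2294, -0.3594, -0.6033], [0.9177, -0.1731, 0.0577]], R = [[4.3589, -2.5236, 4.5883], [0.0000, 3.9537, 2.4228], [0.0000, 0.0000, 3.6163]]

w_1 = (1, -1, 1, 4); ‖w_1‖ = 4.3589, so q_1 = (0.2294, -0.2294, 0.2294, 0.9177).
q_1·w_2 = 0.2294·0 + (-0.2294)·(-3) + 0.2294·(-2) + 0.9177·(-3) = -2.5236.
u_2 = w_2 + 2.5236·q_1 = (0.5789, -3.5789, -1.4211, -0.6842).
‖u_2‖ = 3.9537, so q_2 = (0.1464, -0.9052, -0.3594, -0.1731).
q_1·w_3 = 0.2294·4 + (-0.2294)·(-2) + 0.2294·(-2) + 0.9177·4 = 4.5883; q_2·w_3 = 0.1464·4 + (-0.9052)·(-2) + (-0.3594)·(-2) + (-0.1731)·4 = 2.4228.
u_3 = w_3 − 4.5883·q_1 − 2.4228·q_2 = (2.5926, 1.2458, -2.1818, 0.2088).
‖u_3‖ = 3.6163, so q_3 = (0.7169, 0.3445, -0.6033, 0.0577).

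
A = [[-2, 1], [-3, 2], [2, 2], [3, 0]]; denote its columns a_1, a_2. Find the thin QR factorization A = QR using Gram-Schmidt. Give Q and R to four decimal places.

Q = [[-0.3922, 0.2391], [-0.5883, 0.5313], [0.3922, 0.7970], [0.5883, 0.1594]], R = [[5.0990, -0.7845], [0.0000, 2.8956]]

e_1 = a_1/‖a_1‖ = (-2, -3, 2, 3)/5.0990 = (-0.3922, -0.5883, 0.3922, 0.5883).
r_{12} = e_1·a_2 = -0.7845.
u_2 = a_2 + 0.7845·e_1 = (0.6923, 1.5385, 2.3077, 0.4615).
‖u_2‖ = 2.8956, so e_2 = (0.2391, 0.5313, 0.7970, 0.1594).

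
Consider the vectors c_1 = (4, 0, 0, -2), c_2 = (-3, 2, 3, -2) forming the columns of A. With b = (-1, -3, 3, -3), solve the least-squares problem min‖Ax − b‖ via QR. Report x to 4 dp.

q_1 = c_1/‖c_1‖ = (4, 0, 0, -2)/4.4721 = (0.8944, 0.0000, 0.0000, -0.4472).
r_{12} = q_1·c_2 = -1.7889.
u_2 = c_2 + 1.7889·q_1 = (-1.4000, 2.0000, 3.0000, -2.8000).
‖u_2‖ = 4.7749, so q_2 = (-0.2932, 0.4189, 0.6283, -0.5864).
Qᵀb = (0.4472, 2.6807).
Back-substitute: x_2 = 2.6807/4.7749 = 0.5614.
x_1 = (0.4472 + 1.7889·0.5614)/4.4721 = 0.3246.

x = (0.3246, 0.5614)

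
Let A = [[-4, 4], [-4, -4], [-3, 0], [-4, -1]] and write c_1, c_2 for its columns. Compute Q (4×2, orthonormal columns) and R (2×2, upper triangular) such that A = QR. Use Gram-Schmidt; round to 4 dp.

q_1 = c_1/‖c_1‖ = (-4, -4, -3, -4)/7.5498 = (-0.5298, -0.5298, -0.3974, -0.5298).
r_{12} = q_1·c_2 = 0.5298.
u_2 = c_2 − 0.5298·q_1 = (4.2807, -3.7193, 0.2105, -0.7193).
‖u_2‖ = 5.7201, so q_2 = (0.7484, -0.6502, 0.0368, -0.1257).

Q = [[-0.5298, 0.7484], [-0.5298, -0.6502], [-0.3974, 0.0368], [-0.5298, -0.1257]], R = [[7.5498, 0.5298], [0.0000, 5.7201]]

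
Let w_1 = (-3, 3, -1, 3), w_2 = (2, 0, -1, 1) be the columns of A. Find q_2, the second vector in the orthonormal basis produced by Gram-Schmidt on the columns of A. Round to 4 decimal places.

w_1 = (-3, 3, -1, 3); ‖w_1‖ = 5.2915, so q_1 = (-0.5669, 0.5669, -0.1890, 0.5669).
q_1·w_2 = (-0.5669)·2 + 0.5669·0 + (-0.1890)·(-1) + 0.5669·1 = -0.3780.
u_2 = w_2 + 0.3780·q_1 = (1.7857, 0.2143, -1.0714, 1.2143).
‖u_2‖ = 2.4202, so q_2 = (0.7379, 0.0885, -0.4427, 0.5017).

q_2 = (0.7379, 0.0885, -0.4427, 0.5017)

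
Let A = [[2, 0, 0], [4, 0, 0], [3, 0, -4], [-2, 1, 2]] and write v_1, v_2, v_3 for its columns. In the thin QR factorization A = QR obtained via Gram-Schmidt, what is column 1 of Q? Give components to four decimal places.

e_1 = (0.3482, 0.6963, 0.5222, -0.3482)

e_1 = v_1/‖v_1‖ = (2, 4, 3, -2)/5.7446 = (0.3482, 0.6963, 0.5222, -0.3482).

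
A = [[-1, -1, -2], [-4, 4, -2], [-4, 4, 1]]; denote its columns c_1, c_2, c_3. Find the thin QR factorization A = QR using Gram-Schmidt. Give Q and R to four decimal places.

Q = [[-0.1741, -0.9847, 0.0000], [-0.6963, 0.1231, -0.7071], [-0.6963, 0.1231, 0.7071]], R = [[5.7446, -5.3964, 1.0445], [0.0000, 1.9695, 1.8464], [0.0000, 0.0000, 2.1213]]

e_1 = c_1/‖c_1‖ = (-1, -4, -4)/5.7446 = (-0.1741, -0.6963, -0.6963).
r_{12} = e_1·c_2 = -5.3964.
u_2 = c_2 + 5.3964·e_1 = (-1.9394, 0.2424, 0.2424).
‖u_2‖ = 1.9695, so e_2 = (-0.9847, 0.1231, 0.1231).
r_{13} = e_1·c_3 = 1.0445; r_{23} = e_2·c_3 = 1.8464.
u_3 = c_3 − 1.0445·e_1 − 1.8464·e_2 = (0.0000, -1.5000, 1.5000).
‖u_3‖ = 2.1213, so e_3 = (0.0000, -0.7071, 0.7071).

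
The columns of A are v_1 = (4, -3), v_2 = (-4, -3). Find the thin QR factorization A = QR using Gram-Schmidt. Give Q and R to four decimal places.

Q = [[0.8000, -0.6000], [-0.6000, -0.8000]], R = [[5.0000, -1.4000], [0.0000, 4.8000]]

e_1 = v_1/‖v_1‖ = (4, -3)/5.0000 = (0.8000, -0.6000).
r_{12} = e_1·v_2 = -1.4000.
u_2 = v_2 + 1.4000·e_1 = (-2.8800, -3.8400).
‖u_2‖ = 4.8000, so e_2 = (-0.6000, -0.8000).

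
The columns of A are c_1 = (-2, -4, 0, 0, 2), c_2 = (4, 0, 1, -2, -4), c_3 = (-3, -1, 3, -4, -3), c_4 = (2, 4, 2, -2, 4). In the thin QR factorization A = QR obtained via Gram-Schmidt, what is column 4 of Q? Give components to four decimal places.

q_4 = (0.3287, 0.1729, 0.4165, -0.4833, 0.6745)

c_1 = (-2, -4, 0, 0, 2); ‖c_1‖ = 4.8990, so q_1 = (-0.4082, -0.8165, 0.0000, 0.0000, 0.4082).
q_1·c_2 = (-0.4082)·4 + (-0.8165)·0 + 0.0000·1 + 0.0000·(-2) + 0.4082·(-4) = -3.2660.
u_2 = c_2 + 3.2660·q_1 = (2.6667, -2.6667, 1.0000, -2.0000, -2.6667).
‖u_2‖ = 5.1316, so q_2 = (0.5197, -0.5197, 0.1949, -0.3897, -0.5197).
q_1·c_3 = (-0.4082)·(-3) + (-0.8165)·(-1) + 0.0000·3 + 0.0000·(-4) + 0.4082·(-3) = 0.8165; q_2·c_3 = 0.5197·(-3) + (-0.5197)·(-1) + 0.1949·3 + (-0.3897)·(-4) + (-0.5197)·(-3) = 2.6632.
u_3 = c_3 − 0.8165·q_1 − 2.6632·q_2 = (-4.0506, 1.0506, 2.4810, -2.9620, -1.9494).
‖u_3‖ = 6.0200, so q_3 = (-0.6729, 0.1745, 0.4121, -0.4920, -0.3238).
q_1·c_4 = (-0.4082)·2 + (-0.8165)·4 + 0.0000·2 + 0.0000·(-2) + 0.4082·4 = -2.4495; q_2·c_4 = 0.5197·2 + (-0.5197)·4 + 0.1949·2 + (-0.3897)·(-2) + (-0.5197)·4 = -1.9487; q_3·c_4 = (-0.6729)·2 + 0.1745·4 + 0.4121·2 + (-0.4920)·(-2) + (-0.3238)·4 = -0.1346.
u_4 = c_4 + 2.4495·q_1 + 1.9487·q_2 + 0.1346·q_3 = (1.9221, 1.0108, 2.4352, -2.8257, 3.9438).
‖u_4‖ = 5.8467, so q_4 = (0.3287, 0.1729, 0.4165, -0.4833, 0.6745).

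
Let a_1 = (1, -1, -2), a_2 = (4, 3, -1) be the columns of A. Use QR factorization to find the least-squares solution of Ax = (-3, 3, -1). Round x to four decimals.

x = (-0.6667, 0.0000)

a_1 = (1, -1, -2); ‖a_1‖ = 2.4495, so q_1 = (0.4082, -0.4082, -0.8165).
q_1·a_2 = 0.4082·4 + (-0.4082)·3 + (-0.8165)·(-1) = 1.2247.
u_2 = a_2 − 1.2247·q_1 = (3.5000, 3.5000, 0.0000).
‖u_2‖ = 4.9497, so q_2 = (0.7071, 0.7071, 0.0000).
Qᵀb = (-1.6330, 0.0000).
Back-substitute: x_2 = 0.0000/4.9497 = 0.0000.
x_1 = (-1.6330 − 1.2247·0.0000)/2.4495 = -0.6667.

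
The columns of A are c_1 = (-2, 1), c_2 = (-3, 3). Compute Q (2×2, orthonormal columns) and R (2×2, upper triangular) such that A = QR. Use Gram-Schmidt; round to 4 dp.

Q = [[-0.8944, 0.4472], [0.4472, 0.8944]], R = [[2.2361, 4.0249], [0.0000, 1.3416]]

c_1 = (-2, 1); ‖c_1‖ = 2.2361, so e_1 = (-0.8944, 0.4472).
e_1·c_2 = (-0.8944)·(-3) + 0.4472·3 = 4.0249.
u_2 = c_2 − 4.0249·e_1 = (0.6000, 1.2000).
‖u_2‖ = 1.3416, so e_2 = (0.4472, 0.8944).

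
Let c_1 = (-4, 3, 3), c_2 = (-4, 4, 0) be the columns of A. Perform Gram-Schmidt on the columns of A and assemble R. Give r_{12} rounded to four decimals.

c_1 = (-4, 3, 3); ‖c_1‖ = 5.8310, so q_1 = (-0.6860, 0.5145, 0.5145).
r_{12} = q_1·c_2 = 4.8020.

r_{12} = 4.8020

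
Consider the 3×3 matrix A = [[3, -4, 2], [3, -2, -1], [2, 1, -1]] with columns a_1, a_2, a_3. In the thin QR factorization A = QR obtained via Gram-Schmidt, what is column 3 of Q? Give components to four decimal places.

e_1 = a_1/‖a_1‖ = (3, 3, 2)/4.6904 = (0.6396, 0.6396, 0.4264).
r_{12} = e_1·a_2 = -3.4112.
u_2 = a_2 + 3.4112·e_1 = (-1.8182, 0.1818, 2.4545).
‖u_2‖ = 3.0600, so e_2 = (-0.5942, 0.0594, 0.8021).
r_{13} = e_1·a_3 = 0.2132; r_{23} = e_2·a_3 = -2.0499.
u_3 = a_3 − 0.2132·e_1 + 2.0499·e_2 = (0.6456, -1.0146, 0.5534).
‖u_3‖ = 1.3238, so e_3 = (0.4877, -0.7664, 0.4180).

e_3 = (0.4877, -0.7664, 0.4180)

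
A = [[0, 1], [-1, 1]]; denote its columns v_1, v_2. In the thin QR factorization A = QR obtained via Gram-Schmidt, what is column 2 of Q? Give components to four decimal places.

v_1 = (0, -1); ‖v_1‖ = 1.0000, so e_1 = (0.0000, -1.0000).
e_1·v_2 = 0.0000·1 + (-1.0000)·1 = -1.0000.
u_2 = v_2 + 1.0000·e_1 = (1.0000, 0.0000).
‖u_2‖ = 1.0000, so e_2 = (1.0000, 0.0000).

e_2 = (1.0000, 0.0000)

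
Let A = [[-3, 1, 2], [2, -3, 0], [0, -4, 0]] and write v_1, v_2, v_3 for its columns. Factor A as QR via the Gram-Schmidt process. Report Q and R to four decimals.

v_1 = (-3, 2, 0); ‖v_1‖ = 3.6056, so q_1 = (-0.8321, 0.5547, 0.0000).
q_1·v_2 = (-0.8321)·1 + 0.5547·(-3) + 0.0000·(-4) = -2.4962.
u_2 = v_2 + 2.4962·q_1 = (-1.0769, -1.6154, -4.0000).
‖u_2‖ = 4.4463, so q_2 = (-0.2422, -0.3633, -0.8996).
q_1·v_3 = (-0.8321)·2 + 0.5547·0 + 0.0000·0 = -1.6641; q_2·v_3 = (-0.2422)·2 + (-0.3633)·0 + (-0.8996)·0 = -0.4844.
u_3 = v_3 + 1.6641·q_1 + 0.4844·q_2 = (0.4981, 0.7471, -0.4358).
‖u_3‖ = 0.9981, so q_3 = (0.4990, 0.7485, -0.4366).

Q = [[-0.8321, -0.2422, 0.4990], [0.5547, -0.3633, 0.7485], [0.0000, -0.8996, -0.4366]], R = [[3.6056, -2.4962, -1.6641], [0.0000, 4.4463, -0.4844], [0.0000, 0.0000, 0.9981]]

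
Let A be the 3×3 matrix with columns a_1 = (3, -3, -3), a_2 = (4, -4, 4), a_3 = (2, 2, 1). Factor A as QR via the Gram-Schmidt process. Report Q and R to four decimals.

a_1 = (3, -3, -3); ‖a_1‖ = 5.1962, so q_1 = (0.5774, -0.5774, -0.5774).
q_1·a_2 = 0.5774·4 + (-0.5774)·(-4) + (-0.5774)·4 = 2.3094.
u_2 = a_2 − 2.3094·q_1 = (2.6667, -2.6667, 5.3333).
‖u_2‖ = 6.5320, so q_2 = (0.4082, -0.4082, 0.8165).
q_1·a_3 = 0.5774·2 + (-0.5774)·2 + (-0.5774)·1 = -0.5774; q_2·a_3 = 0.4082·2 + (-0.4082)·2 + 0.8165·1 = 0.8165.
u_3 = a_3 + 0.5774·q_1 − 0.8165·q_2 = (2.0000, 2.0000, 0.0000).
‖u_3‖ = 2.8284, so q_3 = (0.7071, 0.7071, 0.0000).

Q = [[0.5774, 0.4082, 0.7071], [-0.5774, -0.4082, 0.7071], [-0.5774, 0.8165, 0.0000]], R = [[5.1962, 2.3094, -0.5774], [0.0000, 6.5320, 0.8165], [0.0000, 0.0000, 2.8284]]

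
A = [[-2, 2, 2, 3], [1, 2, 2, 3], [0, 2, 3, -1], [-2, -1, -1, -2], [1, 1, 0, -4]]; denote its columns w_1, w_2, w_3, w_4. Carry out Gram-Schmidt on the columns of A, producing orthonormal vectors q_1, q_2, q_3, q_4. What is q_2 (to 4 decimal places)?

w_1 = (-2, 1, 0, -2, 1); ‖w_1‖ = 3.1623, so q_1 = (-0.6325, 0.3162, 0.0000, -0.6325, 0.3162).
q_1·w_2 = (-0.6325)·2 + 0.3162·2 + 0.0000·2 + (-0.6325)·(-1) + 0.3162·1 = 0.3162.
u_2 = w_2 − 0.3162·q_1 = (2.2000, 1.9000, 2.0000, -0.8000, 0.9000).
‖u_2‖ = 3.7283, so q_2 = (0.5901, 0.5096, 0.5364, -0.2146, 0.2414).

q_2 = (0.5901, 0.5096, 0.5364, -0.2146, 0.2414)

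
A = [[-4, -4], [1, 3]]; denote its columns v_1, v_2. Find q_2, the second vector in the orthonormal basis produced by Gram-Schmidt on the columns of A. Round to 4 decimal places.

q_2 = (0.2425, 0.9701)

v_1 = (-4, 1); ‖v_1‖ = 4.1231, so q_1 = (-0.9701, 0.2425).
q_1·v_2 = (-0.9701)·(-4) + 0.2425·3 = 4.6082.
u_2 = v_2 − 4.6082·q_1 = (0.4706, 1.8824).
‖u_2‖ = 1.9403, so q_2 = (0.2425, 0.9701).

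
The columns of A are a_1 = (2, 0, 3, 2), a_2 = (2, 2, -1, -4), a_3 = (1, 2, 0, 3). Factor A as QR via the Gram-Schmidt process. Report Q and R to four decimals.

Q = [[0.4851, 0.6004, 0.1285], [0.0000, 0.4253, 0.7133], [0.7276, 0.0500, -0.4394], [0.4851, -0.6754, 0.5307]], R = [[4.1231, -1.6977, 1.9403], [0.0000, 4.7029, -0.5754], [0.0000, 0.0000, 3.1471]]

e_1 = a_1/‖a_1‖ = (2, 0, 3, 2)/4.1231 = (0.4851, 0.0000, 0.7276, 0.4851).
r_{12} = e_1·a_2 = -1.6977.
u_2 = a_2 + 1.6977·e_1 = (2.8235, 2.0000, 0.2353, -3.1765).
‖u_2‖ = 4.7029, so e_2 = (0.6004, 0.4253, 0.0500, -0.6754).
r_{13} = e_1·a_3 = 1.9403; r_{23} = e_2·a_3 = -0.5754.
u_3 = a_3 − 1.9403·e_1 + 0.5754·e_2 = (0.4043, 2.2447, -1.3830, 1.6702).
‖u_3‖ = 3.1471, so e_3 = (0.1285, 0.7133, -0.4394, 0.5307).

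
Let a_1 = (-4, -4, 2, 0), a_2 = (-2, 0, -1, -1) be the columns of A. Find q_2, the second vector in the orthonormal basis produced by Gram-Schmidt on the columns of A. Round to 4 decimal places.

a_1 = (-4, -4, 2, 0); ‖a_1‖ = 6.0000, so q_1 = (-0.6667, -0.6667, 0.3333, 0.0000).
q_1·a_2 = (-0.6667)·(-2) + (-0.6667)·0 + 0.3333·(-1) + 0.0000·(-1) = 1.0000.
u_2 = a_2 − 1.0000·q_1 = (-1.3333, 0.6667, -1.3333, -1.0000).
‖u_2‖ = 2.2361, so q_2 = (-0.5963, 0.2981, -0.5963, -0.4472).

q_2 = (-0.5963, 0.2981, -0.5963, -0.4472)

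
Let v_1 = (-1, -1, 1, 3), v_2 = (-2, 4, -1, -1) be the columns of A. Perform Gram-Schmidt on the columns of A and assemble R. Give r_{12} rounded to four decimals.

e_1 = v_1/‖v_1‖ = (-1, -1, 1, 3)/3.4641 = (-0.2887, -0.2887, 0.2887, 0.8660).
r_{12} = e_1·v_2 = -1.7321.

r_{12} = -1.7321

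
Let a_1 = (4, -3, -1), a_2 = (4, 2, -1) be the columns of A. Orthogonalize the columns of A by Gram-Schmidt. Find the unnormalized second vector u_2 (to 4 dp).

u_2 = (2.3077, 3.2692, -0.5769)

a_1 = (4, -3, -1); ‖a_1‖ = 5.0990, so e_1 = (0.7845, -0.5883, -0.1961).
e_1·a_2 = 0.7845·4 + (-0.5883)·2 + (-0.1961)·(-1) = 2.1573.
u_2 = a_2 − 2.1573·e_1 = (2.3077, 3.2692, -0.5769).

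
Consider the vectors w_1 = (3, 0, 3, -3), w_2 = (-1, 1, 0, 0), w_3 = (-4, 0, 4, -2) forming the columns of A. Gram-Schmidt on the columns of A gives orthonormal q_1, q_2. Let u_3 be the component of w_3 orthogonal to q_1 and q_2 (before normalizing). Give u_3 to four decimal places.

u_3 = (-2.8000, -2.8000, 2.4000, -0.4000)

q_1 = w_1/‖w_1‖ = (3, 0, 3, -3)/5.1962 = (0.5774, 0.0000, 0.5774, -0.5774).
r_{12} = q_1·w_2 = -0.5774.
u_2 = w_2 + 0.5774·q_1 = (-0.6667, 1.0000, 0.3333, -0.3333).
‖u_2‖ = 1.2910, so q_2 = (-0.5164, 0.7746, 0.2582, -0.2582).
r_{13} = q_1·w_3 = 1.1547; r_{23} = q_2·w_3 = 3.6148.
u_3 = w_3 − 1.1547·q_1 − 3.6148·q_2 = (-2.8000, -2.8000, 2.4000, -0.4000).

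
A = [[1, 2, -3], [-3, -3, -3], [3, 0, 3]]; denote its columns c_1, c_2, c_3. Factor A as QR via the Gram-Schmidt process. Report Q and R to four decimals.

Q = [[0.2294, 0.5518, -0.8018], [-0.6882, -0.4905, -0.5345], [0.6882, -0.6745, -0.2673]], R = [[4.3589, 2.5236, 3.4412], [0.0000, 2.5752, -2.2073], [0.0000, 0.0000, 3.2071]]

c_1 = (1, -3, 3); ‖c_1‖ = 4.3589, so q_1 = (0.2294, -0.6882, 0.6882).
q_1·c_2 = 0.2294·2 + (-0.6882)·(-3) + 0.6882·0 = 2.5236.
u_2 = c_2 − 2.5236·q_1 = (1.4211, -1.2632, -1.7368).
‖u_2‖ = 2.5752, so q_2 = (0.5518, -0.4905, -0.6745).
q_1·c_3 = 0.2294·(-3) + (-0.6882)·(-3) + 0.6882·3 = 3.4412; q_2·c_3 = 0.5518·(-3) + (-0.4905)·(-3) + (-0.6745)·3 = -2.2073.
u_3 = c_3 − 3.4412·q_1 + 2.2073·q_2 = (-2.5714, -1.7143, -0.8571).
‖u_3‖ = 3.2071, so q_3 = (-0.8018, -0.5345, -0.2673).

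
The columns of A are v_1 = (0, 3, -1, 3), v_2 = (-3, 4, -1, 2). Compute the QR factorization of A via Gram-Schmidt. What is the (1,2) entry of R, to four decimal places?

q_1 = v_1/‖v_1‖ = (0, 3, -1, 3)/4.3589 = (0.0000, 0.6882, -0.2294, 0.6882).
r_{12} = q_1·v_2 = 4.3589.

r_{12} = 4.3589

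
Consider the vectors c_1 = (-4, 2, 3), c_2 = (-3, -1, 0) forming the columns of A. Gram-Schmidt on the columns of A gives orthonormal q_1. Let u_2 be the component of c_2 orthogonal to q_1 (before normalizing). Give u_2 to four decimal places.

c_1 = (-4, 2, 3); ‖c_1‖ = 5.3852, so q_1 = (-0.7428, 0.3714, 0.5571).
q_1·c_2 = (-0.7428)·(-3) + 0.3714·(-1) + 0.5571·0 = 1.8570.
u_2 = c_2 − 1.8570·q_1 = (-1.6207, -1.6897, -1.0345).

u_2 = (-1.6207, -1.6897, -1.0345)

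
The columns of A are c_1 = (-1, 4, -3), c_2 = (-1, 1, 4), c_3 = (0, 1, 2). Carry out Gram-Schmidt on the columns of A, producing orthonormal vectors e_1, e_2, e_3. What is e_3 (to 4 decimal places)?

c_1 = (-1, 4, -3); ‖c_1‖ = 5.0990, so e_1 = (-0.1961, 0.7845, -0.5883).
e_1·c_2 = (-0.1961)·(-1) + 0.7845·1 + (-0.5883)·4 = -1.3728.
u_2 = c_2 + 1.3728·e_1 = (-1.2692, 2.0769, 3.1923).
‖u_2‖ = 4.0144, so e_2 = (-0.3162, 0.5174, 0.7952).
e_1·c_3 = (-0.1961)·0 + 0.7845·1 + (-0.5883)·2 = -0.3922; e_2·c_3 = (-0.3162)·0 + 0.5174·1 + 0.7952·2 = 2.1078.
u_3 = c_3 + 0.3922·e_1 − 2.1078·e_2 = (0.5895, 0.2172, 0.0931).
‖u_3‖ = 0.6351, so e_3 = (0.9282, 0.3420, 0.1466).

e_3 = (0.9282, 0.3420, 0.1466)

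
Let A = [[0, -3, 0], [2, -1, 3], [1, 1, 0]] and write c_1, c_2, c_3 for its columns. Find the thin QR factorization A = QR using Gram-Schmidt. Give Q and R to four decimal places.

Q = [[0.0000, -0.9129, -0.4082], [0.8944, -0.1826, 0.4082], [0.4472, 0.3651, -0.8165]], R = [[2.2361, -0.4472, 2.6833], [0.0000, 3.2863, -0.5477], [0.0000, 0.0000, 1.2247]]

c_1 = (0, 2, 1); ‖c_1‖ = 2.2361, so q_1 = (0.0000, 0.8944, 0.4472).
q_1·c_2 = 0.0000·(-3) + 0.8944·(-1) + 0.4472·1 = -0.4472.
u_2 = c_2 + 0.4472·q_1 = (-3.0000, -0.6000, 1.2000).
‖u_2‖ = 3.2863, so q_2 = (-0.9129, -0.1826, 0.3651).
q_1·c_3 = 0.0000·0 + 0.8944·3 + 0.4472·0 = 2.6833; q_2·c_3 = (-0.9129)·0 + (-0.1826)·3 + 0.3651·0 = -0.5477.
u_3 = c_3 − 2.6833·q_1 + 0.5477·q_2 = (-0.5000, 0.5000, -1.0000).
‖u_3‖ = 1.2247, so q_3 = (-0.4082, 0.4082, -0.8165).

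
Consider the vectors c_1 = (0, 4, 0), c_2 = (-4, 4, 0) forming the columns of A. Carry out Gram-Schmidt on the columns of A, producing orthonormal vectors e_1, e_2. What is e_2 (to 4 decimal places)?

c_1 = (0, 4, 0); ‖c_1‖ = 4.0000, so e_1 = (0.0000, 1.0000, 0.0000).
e_1·c_2 = 0.0000·(-4) + 1.0000·4 + 0.0000·0 = 4.0000.
u_2 = c_2 − 4.0000·e_1 = (-4.0000, 0.0000, 0.0000).
‖u_2‖ = 4.0000, so e_2 = (-1.0000, 0.0000, 0.0000).

e_2 = (-1.0000, 0.0000, 0.0000)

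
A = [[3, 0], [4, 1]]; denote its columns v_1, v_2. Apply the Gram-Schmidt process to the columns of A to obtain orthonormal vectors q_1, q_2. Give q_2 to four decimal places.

q_2 = (-0.8000, 0.6000)

q_1 = v_1/‖v_1‖ = (3, 4)/5.0000 = (0.6000, 0.8000).
r_{12} = q_1·v_2 = 0.8000.
u_2 = v_2 − 0.8000·q_1 = (-0.4800, 0.3600).
‖u_2‖ = 0.6000, so q_2 = (-0.8000, 0.6000).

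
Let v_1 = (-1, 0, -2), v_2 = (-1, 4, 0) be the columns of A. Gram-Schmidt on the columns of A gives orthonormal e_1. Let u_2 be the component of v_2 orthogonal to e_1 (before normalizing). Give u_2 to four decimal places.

u_2 = (-0.8000, 4.0000, 0.4000)

e_1 = v_1/‖v_1‖ = (-1, 0, -2)/2.2361 = (-0.4472, 0.0000, -0.8944).
r_{12} = e_1·v_2 = 0.4472.
u_2 = v_2 − 0.4472·e_1 = (-0.8000, 4.0000, 0.4000).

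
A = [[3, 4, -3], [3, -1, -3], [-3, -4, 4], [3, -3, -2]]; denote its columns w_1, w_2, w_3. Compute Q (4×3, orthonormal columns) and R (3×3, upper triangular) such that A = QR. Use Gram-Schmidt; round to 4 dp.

Q = [[0.5000, 0.4867, 0.6556], [0.5000, -0.3244, -0.4371], [-0.5000, -0.4867, 0.5307], [0.5000, -0.6489, 0.3122]], R = [[6.0000, 2.0000, -6.0000], [0.0000, 6.1644, -1.1355], [0.0000, 0.0000, 0.8429]]

w_1 = (3, 3, -3, 3); ‖w_1‖ = 6.0000, so q_1 = (0.5000, 0.5000, -0.5000, 0.5000).
q_1·w_2 = 0.5000·4 + 0.5000·(-1) + (-0.5000)·(-4) + 0.5000·(-3) = 2.0000.
u_2 = w_2 − 2.0000·q_1 = (3.0000, -2.0000, -3.0000, -4.0000).
‖u_2‖ = 6.1644, so q_2 = (0.4867, -0.3244, -0.4867, -0.6489).
q_1·w_3 = 0.5000·(-3) + 0.5000·(-3) + (-0.5000)·4 + 0.5000·(-2) = -6.0000; q_2·w_3 = 0.4867·(-3) + (-0.3244)·(-3) + (-0.4867)·4 + (-0.6489)·(-2) = -1.1355.
u_3 = w_3 + 6.0000·q_1 + 1.1355·q_2 = (0.5526, -0.3684, 0.4474, 0.2632).
‖u_3‖ = 0.8429, so q_3 = (0.6556, -0.4371, 0.5307, 0.3122).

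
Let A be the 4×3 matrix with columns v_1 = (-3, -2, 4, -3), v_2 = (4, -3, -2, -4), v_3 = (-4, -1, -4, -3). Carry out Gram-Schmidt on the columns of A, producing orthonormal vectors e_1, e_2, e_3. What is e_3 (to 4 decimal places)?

e_3 = (-0.6488, -0.0194, -0.7069, -0.2808)

e_1 = v_1/‖v_1‖ = (-3, -2, 4, -3)/6.1644 = (-0.4867, -0.3244, 0.6489, -0.4867).
r_{12} = e_1·v_2 = -0.3244.
u_2 = v_2 + 0.3244·e_1 = (3.8421, -3.1053, -1.7895, -4.1579).
‖u_2‖ = 6.7004, so e_2 = (0.5734, -0.4634, -0.2671, -0.6205).
r_{13} = e_1·v_3 = 1.1355; r_{23} = e_2·v_3 = 1.0997.
u_3 = v_3 − 1.1355·e_1 − 1.0997·e_2 = (-4.0780, -0.1219, -4.4431, -1.7649).
‖u_3‖ = 6.2850, so e_3 = (-0.6488, -0.0194, -0.7069, -0.2808).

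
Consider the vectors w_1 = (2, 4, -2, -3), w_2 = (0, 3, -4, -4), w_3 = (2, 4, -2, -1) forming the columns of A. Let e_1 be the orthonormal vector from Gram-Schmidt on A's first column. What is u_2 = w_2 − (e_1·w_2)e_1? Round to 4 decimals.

u_2 = (-1.9394, -0.8788, -2.0606, -1.0909)

w_1 = (2, 4, -2, -3); ‖w_1‖ = 5.7446, so e_1 = (0.3482, 0.6963, -0.3482, -0.5222).
e_1·w_2 = 0.3482·0 + 0.6963·3 + (-0.3482)·(-4) + (-0.5222)·(-4) = 5.5705.
u_2 = w_2 − 5.5705·e_1 = (-1.9394, -0.8788, -2.0606, -1.0909).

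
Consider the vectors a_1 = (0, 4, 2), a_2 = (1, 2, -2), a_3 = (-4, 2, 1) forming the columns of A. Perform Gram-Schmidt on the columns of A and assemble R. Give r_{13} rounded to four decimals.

a_1 = (0, 4, 2); ‖a_1‖ = 4.4721, so e_1 = (0.0000, 0.8944, 0.4472).
r_{13} = e_1·a_3 = 2.2361.

r_{13} = 2.2361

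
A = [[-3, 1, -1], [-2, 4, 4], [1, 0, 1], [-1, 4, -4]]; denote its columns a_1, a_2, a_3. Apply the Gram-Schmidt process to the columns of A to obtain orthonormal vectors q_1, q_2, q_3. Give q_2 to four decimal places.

q_2 = (-0.4714, 0.4714, 0.2357, 0.7071)

a_1 = (-3, -2, 1, -1); ‖a_1‖ = 3.8730, so q_1 = (-0.7746, -0.5164, 0.2582, -0.2582).
q_1·a_2 = (-0.7746)·1 + (-0.5164)·4 + 0.2582·0 + (-0.2582)·4 = -3.8730.
u_2 = a_2 + 3.8730·q_1 = (-2.0000, 2.0000, 1.0000, 3.0000).
‖u_2‖ = 4.2426, so q_2 = (-0.4714, 0.4714, 0.2357, 0.7071).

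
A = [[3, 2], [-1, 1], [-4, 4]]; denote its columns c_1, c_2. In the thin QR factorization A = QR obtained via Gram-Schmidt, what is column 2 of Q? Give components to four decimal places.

q_2 = (0.8086, 0.1427, 0.5708)

q_1 = c_1/‖c_1‖ = (3, -1, -4)/5.0990 = (0.5883, -0.1961, -0.7845).
r_{12} = q_1·c_2 = -2.1573.
u_2 = c_2 + 2.1573·q_1 = (3.2692, 0.5769, 2.3077).
‖u_2‖ = 4.0430, so q_2 = (0.8086, 0.1427, 0.5708).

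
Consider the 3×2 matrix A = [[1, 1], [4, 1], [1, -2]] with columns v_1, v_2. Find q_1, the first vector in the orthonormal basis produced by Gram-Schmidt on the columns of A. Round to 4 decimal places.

q_1 = (0.2357, 0.9428, 0.2357)

v_1 = (1, 4, 1); ‖v_1‖ = 4.2426, so q_1 = (0.2357, 0.9428, 0.2357).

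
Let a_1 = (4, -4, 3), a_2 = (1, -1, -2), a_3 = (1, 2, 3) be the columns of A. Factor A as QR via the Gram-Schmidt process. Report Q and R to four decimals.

e_1 = a_1/‖a_1‖ = (4, -4, 3)/6.4031 = (0.6247, -0.6247, 0.4685).
r_{12} = e_1·a_2 = 0.3123.
u_2 = a_2 − 0.3123·e_1 = (0.8049, -0.8049, -2.1463).
‖u_2‖ = 2.4295, so e_2 = (0.3313, -0.3313, -0.8835).
r_{13} = e_1·a_3 = 0.7809; r_{23} = e_2·a_3 = -2.9817.
u_3 = a_3 − 0.7809·e_1 + 2.9817·e_2 = (1.5000, 1.5000, 0.0000).
‖u_3‖ = 2.1213, so e_3 = (0.7071, 0.7071, 0.0000).

Q = [[0.6247, 0.3313, 0.7071], [-0.6247, -0.3313, 0.7071], [0.4685, -0.8835, 0.0000]], R = [[6.4031, 0.3123, 0.7809], [0.0000, 2.4295, -2.9817], [0.0000, 0.0000, 2.1213]]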